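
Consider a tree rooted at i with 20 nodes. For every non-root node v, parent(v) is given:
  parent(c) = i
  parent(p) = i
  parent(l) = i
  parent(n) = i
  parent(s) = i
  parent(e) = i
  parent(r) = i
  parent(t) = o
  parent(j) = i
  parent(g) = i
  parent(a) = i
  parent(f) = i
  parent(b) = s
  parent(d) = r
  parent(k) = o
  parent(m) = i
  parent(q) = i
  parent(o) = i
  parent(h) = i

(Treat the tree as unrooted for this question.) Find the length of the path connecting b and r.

Walking from b: b–s–i–r. Length 3.

3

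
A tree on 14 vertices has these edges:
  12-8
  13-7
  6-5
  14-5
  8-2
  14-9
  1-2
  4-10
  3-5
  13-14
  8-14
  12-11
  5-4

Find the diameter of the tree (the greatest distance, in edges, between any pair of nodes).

BFS from 10 reaches 11 last, at distance 6; BFS from 11 confirms no node is farther.
Path: 10–4–5–14–8–12–11.

6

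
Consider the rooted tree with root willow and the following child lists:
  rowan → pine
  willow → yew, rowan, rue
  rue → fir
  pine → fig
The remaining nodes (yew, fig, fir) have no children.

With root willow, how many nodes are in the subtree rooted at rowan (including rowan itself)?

rowan's subtree: {rowan, pine, fig}, size 3.

3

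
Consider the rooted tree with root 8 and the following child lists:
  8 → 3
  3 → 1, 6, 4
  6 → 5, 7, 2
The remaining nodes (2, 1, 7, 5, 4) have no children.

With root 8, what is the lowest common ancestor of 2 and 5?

6

Path 2→root: 2 6 3 8; path 5→root: 5 6 3 8.
First common node: 6.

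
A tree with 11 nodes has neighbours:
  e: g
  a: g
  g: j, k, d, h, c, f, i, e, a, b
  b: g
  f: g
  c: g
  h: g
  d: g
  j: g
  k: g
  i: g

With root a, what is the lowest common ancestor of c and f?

Path c→root: c g a; path f→root: f g a.
First common node: g.

g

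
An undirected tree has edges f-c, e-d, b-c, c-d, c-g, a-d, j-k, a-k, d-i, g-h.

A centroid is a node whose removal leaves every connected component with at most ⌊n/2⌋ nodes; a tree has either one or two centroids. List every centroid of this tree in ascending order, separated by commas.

d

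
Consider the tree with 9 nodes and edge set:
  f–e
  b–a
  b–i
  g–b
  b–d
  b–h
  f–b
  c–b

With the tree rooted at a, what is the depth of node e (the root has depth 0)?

3

Climbing from e to the root: e → f → b → a. That's 3 steps.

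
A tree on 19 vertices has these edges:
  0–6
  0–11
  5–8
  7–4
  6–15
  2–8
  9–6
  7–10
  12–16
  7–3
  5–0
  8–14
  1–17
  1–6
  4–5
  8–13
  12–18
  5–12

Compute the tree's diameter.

7

A longest path is 17 – 1 – 6 – 0 – 5 – 4 – 7 – 3, with 7 edges.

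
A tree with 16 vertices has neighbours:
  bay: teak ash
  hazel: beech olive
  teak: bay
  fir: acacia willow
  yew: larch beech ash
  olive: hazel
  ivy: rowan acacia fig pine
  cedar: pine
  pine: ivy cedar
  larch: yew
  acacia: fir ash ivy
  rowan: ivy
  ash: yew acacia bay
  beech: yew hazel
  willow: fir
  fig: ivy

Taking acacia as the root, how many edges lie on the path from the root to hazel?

Climbing from hazel to the root: hazel–beech–yew–ash–acacia. That's 4 steps.

4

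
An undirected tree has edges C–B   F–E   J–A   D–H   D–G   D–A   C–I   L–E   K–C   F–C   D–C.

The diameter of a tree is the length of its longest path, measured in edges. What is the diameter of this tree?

BFS from L reaches J last, at distance 6; BFS from J confirms no node is farther.
Path: L - E - F - C - D - A - J.

6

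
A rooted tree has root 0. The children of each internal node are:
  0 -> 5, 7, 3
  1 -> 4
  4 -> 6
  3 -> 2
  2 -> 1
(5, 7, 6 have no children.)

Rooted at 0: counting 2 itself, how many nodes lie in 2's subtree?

4

2's subtree: {2, 1, 4, 6}, size 4.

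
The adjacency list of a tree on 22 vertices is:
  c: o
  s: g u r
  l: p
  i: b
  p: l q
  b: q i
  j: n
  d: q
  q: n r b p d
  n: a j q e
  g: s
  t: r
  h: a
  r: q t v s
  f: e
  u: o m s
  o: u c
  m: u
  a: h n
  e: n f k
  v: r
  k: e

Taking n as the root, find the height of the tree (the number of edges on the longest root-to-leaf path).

6

A deepest node is c, reached by n-q-r-s-u-o-c.
That path has 6 edges, so the height is 6.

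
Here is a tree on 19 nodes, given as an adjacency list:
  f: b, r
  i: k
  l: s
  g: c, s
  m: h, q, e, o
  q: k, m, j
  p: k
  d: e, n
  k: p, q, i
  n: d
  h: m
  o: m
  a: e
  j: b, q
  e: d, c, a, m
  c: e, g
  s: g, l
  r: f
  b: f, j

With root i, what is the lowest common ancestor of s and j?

Path s→root: s g c e m q k i; path j→root: j q k i.
First common node: q.

q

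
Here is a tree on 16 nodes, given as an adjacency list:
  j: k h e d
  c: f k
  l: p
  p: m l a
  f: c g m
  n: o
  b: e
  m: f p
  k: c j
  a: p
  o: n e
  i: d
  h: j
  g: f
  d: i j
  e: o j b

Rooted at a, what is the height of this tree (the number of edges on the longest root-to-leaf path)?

The longest root-to-leaf path is a – p – m – f – c – k – j – e – o – n (9 edges).

9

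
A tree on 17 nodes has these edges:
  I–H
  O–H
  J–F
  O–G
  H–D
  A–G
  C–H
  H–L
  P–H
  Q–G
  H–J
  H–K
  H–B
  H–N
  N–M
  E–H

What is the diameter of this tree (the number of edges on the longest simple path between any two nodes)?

BFS from A reaches F last, at distance 5; BFS from F confirms no node is farther.
Path: A–G–O–H–J–F.

5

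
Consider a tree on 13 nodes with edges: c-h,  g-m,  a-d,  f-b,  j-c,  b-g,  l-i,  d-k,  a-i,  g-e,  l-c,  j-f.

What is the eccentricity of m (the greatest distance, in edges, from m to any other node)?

The node farthest from m is k, via m–g–b–f–j–c–l–i–a–d–k — 10 edges.

10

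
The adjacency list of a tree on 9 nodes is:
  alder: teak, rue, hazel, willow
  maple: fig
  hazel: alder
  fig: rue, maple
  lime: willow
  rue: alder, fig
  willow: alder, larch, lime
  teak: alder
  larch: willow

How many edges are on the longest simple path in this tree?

A longest path is maple–fig–rue–alder–willow–lime, with 5 edges.

5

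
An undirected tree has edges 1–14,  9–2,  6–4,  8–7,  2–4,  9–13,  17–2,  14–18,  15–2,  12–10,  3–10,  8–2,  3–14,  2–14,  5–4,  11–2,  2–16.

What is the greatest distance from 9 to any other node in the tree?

Distances from 9 peak at 5, attained at 12.
9 – 2 – 14 – 3 – 10 – 12

5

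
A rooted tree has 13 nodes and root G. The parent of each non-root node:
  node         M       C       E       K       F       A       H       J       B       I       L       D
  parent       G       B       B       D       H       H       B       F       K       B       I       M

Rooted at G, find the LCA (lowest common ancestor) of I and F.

B

Ancestors of I (toward the root): I, B, K, D, M, G.
Ancestors of F: F, H, B, K, D, M, G.
The deepest node appearing in both lists is B.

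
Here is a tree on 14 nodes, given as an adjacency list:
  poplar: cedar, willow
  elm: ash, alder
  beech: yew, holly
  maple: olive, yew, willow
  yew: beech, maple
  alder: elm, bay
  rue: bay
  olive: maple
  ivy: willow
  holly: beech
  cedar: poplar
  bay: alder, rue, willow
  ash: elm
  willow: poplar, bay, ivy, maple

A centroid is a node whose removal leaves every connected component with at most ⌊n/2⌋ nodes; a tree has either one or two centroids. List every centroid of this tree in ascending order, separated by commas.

Removing willow splits the tree into components of sizes 5, 5, 2, 1; the largest is 5 ≤ ⌊14/2⌋ = 7.
No neighbour of willow does as well, so willow is the unique centroid.

willow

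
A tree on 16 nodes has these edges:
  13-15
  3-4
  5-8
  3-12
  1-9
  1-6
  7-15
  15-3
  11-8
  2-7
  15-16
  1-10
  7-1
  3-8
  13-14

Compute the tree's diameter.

6

Starting from 5, a farthest node is 9 at distance 6.
One longest path: 5 – 8 – 3 – 15 – 7 – 1 – 9.
So the diameter is 6.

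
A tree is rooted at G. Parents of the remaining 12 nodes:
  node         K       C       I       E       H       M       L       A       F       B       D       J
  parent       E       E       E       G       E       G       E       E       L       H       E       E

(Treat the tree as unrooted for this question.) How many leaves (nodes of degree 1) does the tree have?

9

Exactly 9 nodes have a single neighbour: A, B, C, D, F, I, J, K, M.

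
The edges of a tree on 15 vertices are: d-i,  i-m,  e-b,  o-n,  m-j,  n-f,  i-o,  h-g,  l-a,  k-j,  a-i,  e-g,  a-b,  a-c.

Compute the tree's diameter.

8

Starting from h, a farthest node is f at distance 8.
One longest path: h-g-e-b-a-i-o-n-f.
So the diameter is 8.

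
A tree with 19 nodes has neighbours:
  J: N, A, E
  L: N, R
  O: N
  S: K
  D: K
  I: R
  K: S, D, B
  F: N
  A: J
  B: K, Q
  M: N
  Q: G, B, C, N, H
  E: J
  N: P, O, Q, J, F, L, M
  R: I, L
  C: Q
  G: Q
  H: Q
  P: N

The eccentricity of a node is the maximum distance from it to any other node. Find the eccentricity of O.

5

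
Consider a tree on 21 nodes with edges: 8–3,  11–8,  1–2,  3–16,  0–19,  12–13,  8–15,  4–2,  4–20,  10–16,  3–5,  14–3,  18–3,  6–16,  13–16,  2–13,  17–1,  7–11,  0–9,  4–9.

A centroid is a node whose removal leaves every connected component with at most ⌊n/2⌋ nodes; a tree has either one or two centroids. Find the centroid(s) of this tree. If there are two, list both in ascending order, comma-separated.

If 16 is removed the pieces have sizes 10, 8, 1, 1, all ≤ ⌊21/2⌋ = 10.
No neighbour of 16 does as well, so 16 is the unique centroid.

16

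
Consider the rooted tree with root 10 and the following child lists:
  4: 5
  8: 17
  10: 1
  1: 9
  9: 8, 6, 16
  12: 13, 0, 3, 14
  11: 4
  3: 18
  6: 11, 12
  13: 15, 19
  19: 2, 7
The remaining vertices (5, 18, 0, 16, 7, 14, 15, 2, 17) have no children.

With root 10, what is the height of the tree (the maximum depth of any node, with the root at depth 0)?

7

The longest root-to-leaf path is 10 → 1 → 9 → 6 → 12 → 13 → 19 → 2 (7 edges).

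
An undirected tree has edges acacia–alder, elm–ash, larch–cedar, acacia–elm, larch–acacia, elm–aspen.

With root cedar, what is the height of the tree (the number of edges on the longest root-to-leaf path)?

4

A deepest node is ash, reached by cedar – larch – acacia – elm – ash.
That path has 4 edges, so the height is 4.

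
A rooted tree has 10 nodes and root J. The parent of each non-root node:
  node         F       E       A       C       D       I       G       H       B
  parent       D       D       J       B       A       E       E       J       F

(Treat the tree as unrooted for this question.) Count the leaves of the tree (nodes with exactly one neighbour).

4

Degree-1 nodes: C, G, H, I — 4 of them.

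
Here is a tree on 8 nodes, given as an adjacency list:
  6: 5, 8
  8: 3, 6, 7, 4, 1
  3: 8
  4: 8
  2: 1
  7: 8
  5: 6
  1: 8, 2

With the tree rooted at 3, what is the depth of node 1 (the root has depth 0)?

Climbing from 1 to the root: 1 – 8 – 3. That's 2 steps.

2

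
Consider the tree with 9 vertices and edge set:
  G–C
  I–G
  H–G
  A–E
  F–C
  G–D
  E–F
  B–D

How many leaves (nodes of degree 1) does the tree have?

The leaves are A, B, H, I.
That is 4 leaves.

4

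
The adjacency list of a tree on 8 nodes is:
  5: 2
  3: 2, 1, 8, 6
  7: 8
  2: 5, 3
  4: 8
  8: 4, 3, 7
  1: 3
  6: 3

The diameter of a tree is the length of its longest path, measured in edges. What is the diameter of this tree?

4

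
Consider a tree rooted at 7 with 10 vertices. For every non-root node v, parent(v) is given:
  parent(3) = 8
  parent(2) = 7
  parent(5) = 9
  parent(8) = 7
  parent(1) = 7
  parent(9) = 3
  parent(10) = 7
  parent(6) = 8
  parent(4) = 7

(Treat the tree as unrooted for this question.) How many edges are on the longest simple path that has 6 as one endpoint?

4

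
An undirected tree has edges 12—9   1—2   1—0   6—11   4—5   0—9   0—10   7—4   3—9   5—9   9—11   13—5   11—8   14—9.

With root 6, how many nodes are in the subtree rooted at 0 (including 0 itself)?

4

0's subtree: {0, 1, 10, 2}, size 4.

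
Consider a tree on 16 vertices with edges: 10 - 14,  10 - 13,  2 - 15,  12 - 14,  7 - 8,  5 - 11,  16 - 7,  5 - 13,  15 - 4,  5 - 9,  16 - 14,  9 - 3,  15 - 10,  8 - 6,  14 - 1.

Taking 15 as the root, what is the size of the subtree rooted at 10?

13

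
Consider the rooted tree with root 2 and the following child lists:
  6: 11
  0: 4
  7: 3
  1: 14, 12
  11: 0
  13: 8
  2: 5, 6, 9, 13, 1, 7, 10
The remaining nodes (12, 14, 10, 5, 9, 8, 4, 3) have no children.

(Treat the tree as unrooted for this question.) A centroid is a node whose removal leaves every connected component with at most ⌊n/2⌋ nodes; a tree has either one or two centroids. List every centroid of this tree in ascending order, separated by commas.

2

Removing 2 splits the tree into components of sizes 4, 3, 2, 2, 1, 1, 1; the largest is 4 ≤ ⌊15/2⌋ = 7.
No neighbour of 2 does as well, so 2 is the unique centroid.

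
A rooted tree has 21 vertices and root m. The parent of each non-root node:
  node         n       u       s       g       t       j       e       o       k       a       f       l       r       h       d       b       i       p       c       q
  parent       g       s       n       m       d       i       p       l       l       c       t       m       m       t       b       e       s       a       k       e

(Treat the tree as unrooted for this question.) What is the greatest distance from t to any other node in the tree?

The node farthest from t is j, via t – d – b – e – p – a – c – k – l – m – g – n – s – i – j — 14 edges.

14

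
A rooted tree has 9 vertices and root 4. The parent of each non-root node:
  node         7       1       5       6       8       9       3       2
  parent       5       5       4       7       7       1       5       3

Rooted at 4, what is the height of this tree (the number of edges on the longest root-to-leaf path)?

6 sits deepest: 4-5-7-6 — 3 edges from the root.

3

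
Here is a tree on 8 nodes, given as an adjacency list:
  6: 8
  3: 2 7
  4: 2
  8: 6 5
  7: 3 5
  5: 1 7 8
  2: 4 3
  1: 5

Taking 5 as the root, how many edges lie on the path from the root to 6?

2

5–8–6 — 2 edges.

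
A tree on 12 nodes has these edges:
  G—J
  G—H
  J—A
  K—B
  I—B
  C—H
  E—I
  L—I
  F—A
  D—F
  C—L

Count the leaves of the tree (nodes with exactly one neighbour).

3

Exactly 3 nodes have a single neighbour: D, E, K.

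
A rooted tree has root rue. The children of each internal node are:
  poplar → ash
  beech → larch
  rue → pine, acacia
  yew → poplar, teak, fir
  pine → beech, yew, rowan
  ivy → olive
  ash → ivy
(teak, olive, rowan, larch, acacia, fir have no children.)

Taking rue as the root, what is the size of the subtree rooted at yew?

yew's subtree: {yew, poplar, fir, teak, ash, ivy, olive}, size 7.

7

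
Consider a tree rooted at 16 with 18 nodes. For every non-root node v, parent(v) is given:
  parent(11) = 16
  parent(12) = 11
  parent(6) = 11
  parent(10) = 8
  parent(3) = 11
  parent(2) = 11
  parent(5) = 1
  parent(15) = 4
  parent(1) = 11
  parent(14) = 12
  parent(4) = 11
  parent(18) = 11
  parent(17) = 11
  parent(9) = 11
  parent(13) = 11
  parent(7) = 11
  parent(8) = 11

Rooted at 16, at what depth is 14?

3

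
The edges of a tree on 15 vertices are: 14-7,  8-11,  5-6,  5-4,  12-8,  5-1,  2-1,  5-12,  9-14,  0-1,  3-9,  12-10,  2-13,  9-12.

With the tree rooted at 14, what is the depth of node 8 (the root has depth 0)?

Path from 14 to 8: 14–9–12–8, which has 3 edges.

3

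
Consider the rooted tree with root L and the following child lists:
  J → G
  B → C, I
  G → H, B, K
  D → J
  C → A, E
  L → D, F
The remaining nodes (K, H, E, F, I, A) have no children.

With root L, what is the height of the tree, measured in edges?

A deepest node is E, reached by L-D-J-G-B-C-E.
That path has 6 edges, so the height is 6.

6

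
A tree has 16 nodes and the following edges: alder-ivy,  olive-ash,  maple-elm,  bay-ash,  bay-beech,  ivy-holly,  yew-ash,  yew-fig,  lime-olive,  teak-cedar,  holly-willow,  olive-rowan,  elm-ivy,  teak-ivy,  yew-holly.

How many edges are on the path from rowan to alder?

Walking from rowan: rowan–olive–ash–yew–holly–ivy–alder. Length 6.

6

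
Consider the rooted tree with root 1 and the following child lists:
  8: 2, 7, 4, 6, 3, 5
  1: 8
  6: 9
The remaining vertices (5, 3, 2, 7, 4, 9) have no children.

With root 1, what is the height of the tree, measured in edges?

3

A deepest node is 9, reached by 1 – 8 – 6 – 9.
That path has 3 edges, so the height is 3.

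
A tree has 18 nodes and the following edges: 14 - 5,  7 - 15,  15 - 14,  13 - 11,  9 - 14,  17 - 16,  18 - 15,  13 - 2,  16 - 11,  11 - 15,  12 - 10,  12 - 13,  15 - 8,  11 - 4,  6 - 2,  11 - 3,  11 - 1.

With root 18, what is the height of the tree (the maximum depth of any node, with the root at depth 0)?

The longest root-to-leaf path is 18 – 15 – 11 – 13 – 12 – 10 (5 edges).

5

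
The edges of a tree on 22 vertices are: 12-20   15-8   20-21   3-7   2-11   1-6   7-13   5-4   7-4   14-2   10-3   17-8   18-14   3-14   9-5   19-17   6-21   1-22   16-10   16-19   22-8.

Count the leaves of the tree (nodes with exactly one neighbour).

6

The leaves are 9, 11, 12, 13, 15, 18.
That is 6 leaves.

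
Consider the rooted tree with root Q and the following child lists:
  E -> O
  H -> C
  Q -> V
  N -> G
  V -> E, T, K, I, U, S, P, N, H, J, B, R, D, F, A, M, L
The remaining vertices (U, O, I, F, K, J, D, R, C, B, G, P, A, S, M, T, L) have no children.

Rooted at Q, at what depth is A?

Path from Q to A: Q – V – A, which has 2 edges.

2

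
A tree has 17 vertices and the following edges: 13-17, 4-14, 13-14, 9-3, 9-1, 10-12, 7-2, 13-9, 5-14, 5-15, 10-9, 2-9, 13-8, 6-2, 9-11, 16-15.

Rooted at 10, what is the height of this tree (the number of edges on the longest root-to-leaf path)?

6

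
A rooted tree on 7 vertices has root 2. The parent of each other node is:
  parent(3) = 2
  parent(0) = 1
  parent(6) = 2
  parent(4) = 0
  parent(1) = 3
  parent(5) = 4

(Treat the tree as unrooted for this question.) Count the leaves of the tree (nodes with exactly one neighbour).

2

The leaves are 5, 6.
That is 2 leaves.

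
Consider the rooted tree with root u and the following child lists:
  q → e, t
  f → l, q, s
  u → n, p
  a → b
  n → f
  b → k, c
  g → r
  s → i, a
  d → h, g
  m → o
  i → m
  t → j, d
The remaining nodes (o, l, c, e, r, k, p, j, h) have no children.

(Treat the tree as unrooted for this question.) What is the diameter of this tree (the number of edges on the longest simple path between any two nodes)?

A longest path is c - b - a - s - f - q - t - d - g - r, with 9 edges.

9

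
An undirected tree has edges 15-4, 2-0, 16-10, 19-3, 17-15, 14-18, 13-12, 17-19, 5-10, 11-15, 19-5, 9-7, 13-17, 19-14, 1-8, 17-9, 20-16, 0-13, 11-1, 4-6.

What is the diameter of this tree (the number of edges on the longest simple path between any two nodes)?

9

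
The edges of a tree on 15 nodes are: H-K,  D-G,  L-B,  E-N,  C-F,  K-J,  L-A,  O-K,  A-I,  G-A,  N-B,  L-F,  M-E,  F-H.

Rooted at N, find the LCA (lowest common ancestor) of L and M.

Path L→root: L B N; path M→root: M E N.
First common node: N.

N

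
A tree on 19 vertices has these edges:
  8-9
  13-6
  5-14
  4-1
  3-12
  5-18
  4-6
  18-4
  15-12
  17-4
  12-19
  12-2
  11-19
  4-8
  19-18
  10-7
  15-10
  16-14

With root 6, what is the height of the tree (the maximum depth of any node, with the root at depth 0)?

7

7 sits deepest: 6-4-18-19-12-15-10-7 — 7 edges from the root.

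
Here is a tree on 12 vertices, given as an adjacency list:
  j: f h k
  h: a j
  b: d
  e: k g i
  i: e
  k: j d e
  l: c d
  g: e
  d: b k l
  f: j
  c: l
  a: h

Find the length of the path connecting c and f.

The path is c–l–d–k–j–f, which has 5 edges.

5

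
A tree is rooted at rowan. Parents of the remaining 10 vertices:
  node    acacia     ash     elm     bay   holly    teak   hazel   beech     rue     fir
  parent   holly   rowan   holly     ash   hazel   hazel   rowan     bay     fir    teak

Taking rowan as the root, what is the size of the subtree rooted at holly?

holly's subtree: {holly, elm, acacia}, size 3.

3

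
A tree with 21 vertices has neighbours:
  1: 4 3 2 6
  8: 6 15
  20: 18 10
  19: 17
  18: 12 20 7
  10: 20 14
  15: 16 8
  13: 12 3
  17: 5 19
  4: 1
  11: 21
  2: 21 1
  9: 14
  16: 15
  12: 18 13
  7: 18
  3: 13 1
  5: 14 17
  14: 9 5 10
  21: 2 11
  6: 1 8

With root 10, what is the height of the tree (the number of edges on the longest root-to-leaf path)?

10

The longest root-to-leaf path is 10-20-18-12-13-3-1-6-8-15-16 (10 edges).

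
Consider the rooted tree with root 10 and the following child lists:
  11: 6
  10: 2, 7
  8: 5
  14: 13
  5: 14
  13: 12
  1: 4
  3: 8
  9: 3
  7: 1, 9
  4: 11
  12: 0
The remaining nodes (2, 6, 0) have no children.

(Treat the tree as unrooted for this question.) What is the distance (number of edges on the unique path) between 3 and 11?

Walking from 3: 3 – 9 – 7 – 1 – 4 – 11. Length 5.

5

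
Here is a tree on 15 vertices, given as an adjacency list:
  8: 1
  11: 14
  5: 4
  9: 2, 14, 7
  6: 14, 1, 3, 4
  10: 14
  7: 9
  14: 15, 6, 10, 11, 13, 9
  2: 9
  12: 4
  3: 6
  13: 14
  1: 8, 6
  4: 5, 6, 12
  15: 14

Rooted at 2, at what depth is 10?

3

Path from 2 to 10: 2–9–14–10, which has 3 edges.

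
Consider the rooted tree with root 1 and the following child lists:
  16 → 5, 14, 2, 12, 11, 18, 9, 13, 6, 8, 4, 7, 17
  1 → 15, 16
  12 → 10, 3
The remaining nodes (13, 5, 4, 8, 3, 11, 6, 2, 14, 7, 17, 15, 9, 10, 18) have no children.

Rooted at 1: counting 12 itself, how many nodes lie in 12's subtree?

3

The subtree rooted at 12 contains: 12, 3, 10 — 3 nodes.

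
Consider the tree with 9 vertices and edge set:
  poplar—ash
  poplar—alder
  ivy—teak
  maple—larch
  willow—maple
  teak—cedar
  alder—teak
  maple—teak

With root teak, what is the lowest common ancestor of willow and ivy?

teak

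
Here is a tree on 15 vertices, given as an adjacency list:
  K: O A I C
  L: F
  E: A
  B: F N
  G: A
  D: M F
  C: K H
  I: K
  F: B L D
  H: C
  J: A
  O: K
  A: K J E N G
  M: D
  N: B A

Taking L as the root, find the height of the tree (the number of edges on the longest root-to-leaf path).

7

A deepest node is H, reached by L → F → B → N → A → K → C → H.
That path has 7 edges, so the height is 7.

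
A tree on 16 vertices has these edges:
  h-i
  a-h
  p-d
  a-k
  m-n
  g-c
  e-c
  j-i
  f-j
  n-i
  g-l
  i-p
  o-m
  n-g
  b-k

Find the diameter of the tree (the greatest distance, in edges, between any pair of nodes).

BFS from b reaches e last, at distance 8; BFS from e confirms no node is farther.
Path: b-k-a-h-i-n-g-c-e.

8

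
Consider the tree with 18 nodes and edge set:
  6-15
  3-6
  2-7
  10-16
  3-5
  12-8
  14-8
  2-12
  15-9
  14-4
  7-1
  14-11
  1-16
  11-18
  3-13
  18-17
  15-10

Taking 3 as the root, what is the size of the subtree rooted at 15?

14

15's subtree: {15, 9, 10, 16, 1, 7, 2, 12, 8, 14, 11, 4, 18, 17}, size 14.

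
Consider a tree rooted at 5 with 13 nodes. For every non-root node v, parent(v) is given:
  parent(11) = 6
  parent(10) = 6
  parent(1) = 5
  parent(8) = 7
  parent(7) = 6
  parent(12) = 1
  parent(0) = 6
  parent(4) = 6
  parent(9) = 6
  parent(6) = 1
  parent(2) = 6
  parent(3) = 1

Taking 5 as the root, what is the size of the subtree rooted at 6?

9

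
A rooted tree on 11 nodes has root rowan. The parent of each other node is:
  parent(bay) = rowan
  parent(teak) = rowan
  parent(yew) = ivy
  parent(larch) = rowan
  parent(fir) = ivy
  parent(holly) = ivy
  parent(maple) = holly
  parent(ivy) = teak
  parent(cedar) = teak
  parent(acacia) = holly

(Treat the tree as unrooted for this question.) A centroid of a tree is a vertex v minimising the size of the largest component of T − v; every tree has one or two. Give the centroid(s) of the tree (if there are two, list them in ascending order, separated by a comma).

ivy

Delete ivy: the remaining components have sizes 5, 3, 1, 1. Max 5 ≤ 5, so ivy is a centroid.
Every other node leaves some component of size > 5, so the centroid is unique.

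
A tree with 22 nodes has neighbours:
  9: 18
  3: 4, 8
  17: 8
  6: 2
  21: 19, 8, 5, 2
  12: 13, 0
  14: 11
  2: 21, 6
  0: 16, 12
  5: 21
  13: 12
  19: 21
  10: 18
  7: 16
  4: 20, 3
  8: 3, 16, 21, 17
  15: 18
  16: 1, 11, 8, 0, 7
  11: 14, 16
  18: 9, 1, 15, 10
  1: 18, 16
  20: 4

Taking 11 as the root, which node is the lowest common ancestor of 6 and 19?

Ancestors of 6 (toward the root): 6, 2, 21, 8, 16, 11.
Ancestors of 19: 19, 21, 8, 16, 11.
The deepest node appearing in both lists is 21.

21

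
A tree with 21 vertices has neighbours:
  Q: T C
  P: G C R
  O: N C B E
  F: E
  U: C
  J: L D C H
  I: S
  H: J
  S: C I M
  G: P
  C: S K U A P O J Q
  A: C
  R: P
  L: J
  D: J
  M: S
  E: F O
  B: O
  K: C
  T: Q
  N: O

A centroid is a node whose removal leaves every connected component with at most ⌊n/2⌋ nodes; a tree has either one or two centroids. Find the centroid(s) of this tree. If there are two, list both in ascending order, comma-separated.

C

Delete C: the remaining components have sizes 5, 4, 3, 3, 2, 1, 1, 1. Max 5 ≤ 10, so C is a centroid.
Every other node leaves some component of size > 10, so the centroid is unique.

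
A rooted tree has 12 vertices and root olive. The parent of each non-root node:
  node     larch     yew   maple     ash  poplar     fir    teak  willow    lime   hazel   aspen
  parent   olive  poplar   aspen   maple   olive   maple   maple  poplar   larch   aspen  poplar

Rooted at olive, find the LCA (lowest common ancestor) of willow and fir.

Ancestors of willow (toward the root): willow, poplar, olive.
Ancestors of fir: fir, maple, aspen, poplar, olive.
The deepest node appearing in both lists is poplar.

poplar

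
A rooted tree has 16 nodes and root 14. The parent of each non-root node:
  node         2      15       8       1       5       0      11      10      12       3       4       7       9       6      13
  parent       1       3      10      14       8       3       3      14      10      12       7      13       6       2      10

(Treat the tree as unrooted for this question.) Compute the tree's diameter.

8

A longest path is 9 – 6 – 2 – 1 – 14 – 10 – 12 – 3 – 0, with 8 edges.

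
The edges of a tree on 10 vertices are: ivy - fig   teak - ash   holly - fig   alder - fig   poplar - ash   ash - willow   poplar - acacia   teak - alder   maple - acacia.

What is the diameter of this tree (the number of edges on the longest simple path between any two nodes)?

7

BFS from maple reaches ivy last, at distance 7; BFS from ivy confirms no node is farther.
Path: maple - acacia - poplar - ash - teak - alder - fig - ivy.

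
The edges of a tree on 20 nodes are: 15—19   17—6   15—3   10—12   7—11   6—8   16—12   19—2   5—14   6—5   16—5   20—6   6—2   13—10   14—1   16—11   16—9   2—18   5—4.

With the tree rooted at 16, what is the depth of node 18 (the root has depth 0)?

4

Path from 16 to 18: 16 – 5 – 6 – 2 – 18, which has 4 edges.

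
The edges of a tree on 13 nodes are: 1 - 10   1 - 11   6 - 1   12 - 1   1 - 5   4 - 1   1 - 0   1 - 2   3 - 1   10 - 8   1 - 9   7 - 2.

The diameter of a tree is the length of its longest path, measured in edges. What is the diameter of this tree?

4

BFS from 8 reaches 7 last, at distance 4; BFS from 7 confirms no node is farther.
Path: 8-10-1-2-7.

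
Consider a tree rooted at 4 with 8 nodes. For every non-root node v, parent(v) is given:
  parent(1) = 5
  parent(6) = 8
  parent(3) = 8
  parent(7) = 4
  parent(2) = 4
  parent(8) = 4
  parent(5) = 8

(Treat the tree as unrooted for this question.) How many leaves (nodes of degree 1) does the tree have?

5

The leaves are 1, 2, 3, 6, 7.
That is 5 leaves.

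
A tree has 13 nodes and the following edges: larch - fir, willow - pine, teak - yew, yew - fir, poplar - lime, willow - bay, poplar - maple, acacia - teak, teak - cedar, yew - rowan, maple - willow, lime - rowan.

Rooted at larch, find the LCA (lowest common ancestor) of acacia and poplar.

yew

acacia's ancestor chain is acacia, teak, yew, fir, larch and poplar's is poplar, lime, rowan, yew, fir, larch; they first meet at yew.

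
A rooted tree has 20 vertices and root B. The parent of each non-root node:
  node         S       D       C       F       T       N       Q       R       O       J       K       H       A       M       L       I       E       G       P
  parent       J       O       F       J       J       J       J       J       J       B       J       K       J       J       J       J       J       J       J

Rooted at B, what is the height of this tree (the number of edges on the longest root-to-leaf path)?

A deepest node is H, reached by B → J → K → H.
That path has 3 edges, so the height is 3.

3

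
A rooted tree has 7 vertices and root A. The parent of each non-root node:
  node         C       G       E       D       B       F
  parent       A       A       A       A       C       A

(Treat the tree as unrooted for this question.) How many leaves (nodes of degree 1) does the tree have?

Exactly 5 nodes have a single neighbour: B, D, E, F, G.

5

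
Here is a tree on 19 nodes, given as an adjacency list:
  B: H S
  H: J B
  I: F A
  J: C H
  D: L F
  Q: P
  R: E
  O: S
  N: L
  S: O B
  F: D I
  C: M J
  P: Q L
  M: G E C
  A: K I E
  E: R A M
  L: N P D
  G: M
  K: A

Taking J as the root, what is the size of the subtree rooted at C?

Descendants of C (including itself): C, M, E, G, A, R, I, K, F, D, L, P, N, Q. That's 14.

14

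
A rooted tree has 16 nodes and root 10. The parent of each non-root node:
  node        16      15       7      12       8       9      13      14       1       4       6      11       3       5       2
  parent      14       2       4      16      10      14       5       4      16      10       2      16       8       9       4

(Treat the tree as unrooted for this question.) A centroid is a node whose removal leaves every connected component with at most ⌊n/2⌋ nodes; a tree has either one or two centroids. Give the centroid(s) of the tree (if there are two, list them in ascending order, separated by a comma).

Removing 14 splits the tree into components of sizes 8, 4, 3; the largest is 8 ≤ ⌊16/2⌋ = 8.
Its neighbour 4 also leaves a largest component of size 8, so both are centroids.

4, 14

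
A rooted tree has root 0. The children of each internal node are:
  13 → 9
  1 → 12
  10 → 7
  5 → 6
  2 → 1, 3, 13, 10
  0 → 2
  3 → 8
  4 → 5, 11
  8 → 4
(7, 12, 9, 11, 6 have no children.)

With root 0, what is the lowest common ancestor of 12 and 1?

Ancestors of 12 (toward the root): 12, 1, 2, 0.
Ancestors of 1: 1, 2, 0.
The deepest node appearing in both lists is 1.

1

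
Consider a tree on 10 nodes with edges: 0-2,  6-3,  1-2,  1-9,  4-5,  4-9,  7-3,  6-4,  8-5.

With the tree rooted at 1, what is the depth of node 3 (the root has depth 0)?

4

1 – 9 – 4 – 6 – 3 — 4 edges.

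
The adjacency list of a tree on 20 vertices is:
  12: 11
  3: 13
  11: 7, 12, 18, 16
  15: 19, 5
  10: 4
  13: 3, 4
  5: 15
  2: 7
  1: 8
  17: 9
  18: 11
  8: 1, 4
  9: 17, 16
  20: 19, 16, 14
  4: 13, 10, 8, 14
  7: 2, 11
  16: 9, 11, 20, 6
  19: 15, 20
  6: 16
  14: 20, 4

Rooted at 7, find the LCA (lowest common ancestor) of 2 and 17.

7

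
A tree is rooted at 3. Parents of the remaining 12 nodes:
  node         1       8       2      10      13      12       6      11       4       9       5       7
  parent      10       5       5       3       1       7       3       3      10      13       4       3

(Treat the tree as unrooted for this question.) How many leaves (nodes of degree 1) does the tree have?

Degree-1 nodes: 2, 6, 8, 9, 11, 12 — 6 of them.

6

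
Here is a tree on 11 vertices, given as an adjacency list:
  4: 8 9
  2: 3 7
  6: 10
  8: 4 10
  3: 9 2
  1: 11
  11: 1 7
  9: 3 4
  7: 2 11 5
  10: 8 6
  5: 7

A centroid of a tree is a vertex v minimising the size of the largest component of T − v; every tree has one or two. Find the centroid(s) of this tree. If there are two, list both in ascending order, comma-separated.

3

Removing 3 splits the tree into components of sizes 5, 5; the largest is 5 ≤ ⌊11/2⌋ = 5.
No neighbour of 3 does as well, so 3 is the unique centroid.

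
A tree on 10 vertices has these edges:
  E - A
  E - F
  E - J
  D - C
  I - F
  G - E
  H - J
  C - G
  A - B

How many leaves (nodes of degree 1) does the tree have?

4

Degree-1 nodes: B, D, H, I — 4 of them.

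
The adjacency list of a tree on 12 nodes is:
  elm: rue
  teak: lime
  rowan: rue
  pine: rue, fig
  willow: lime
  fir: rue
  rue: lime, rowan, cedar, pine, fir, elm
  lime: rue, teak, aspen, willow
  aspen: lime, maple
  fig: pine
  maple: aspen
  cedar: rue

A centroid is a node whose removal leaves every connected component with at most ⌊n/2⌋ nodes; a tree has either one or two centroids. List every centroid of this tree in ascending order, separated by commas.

Delete rue: the remaining components have sizes 5, 2, 1, 1, 1, 1. Max 5 ≤ 6, so rue is a centroid.
Every other node leaves some component of size > 6, so the centroid is unique.

rue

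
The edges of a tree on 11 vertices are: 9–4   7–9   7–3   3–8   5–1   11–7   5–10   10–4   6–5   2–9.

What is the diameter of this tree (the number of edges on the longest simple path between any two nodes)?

Starting from 1, a farthest node is 8 at distance 7.
One longest path: 1 – 5 – 10 – 4 – 9 – 7 – 3 – 8.
So the diameter is 7.

7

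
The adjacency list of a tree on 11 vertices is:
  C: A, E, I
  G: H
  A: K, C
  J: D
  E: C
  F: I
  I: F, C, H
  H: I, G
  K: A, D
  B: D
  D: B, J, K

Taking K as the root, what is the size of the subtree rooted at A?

The subtree rooted at A contains: A, C, E, I, F, H, G — 7 nodes.

7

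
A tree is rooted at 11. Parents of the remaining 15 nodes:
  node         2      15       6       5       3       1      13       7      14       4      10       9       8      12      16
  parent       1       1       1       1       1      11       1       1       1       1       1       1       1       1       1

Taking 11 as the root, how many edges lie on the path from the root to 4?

2

Path from 11 to 4: 11–1–4, which has 2 edges.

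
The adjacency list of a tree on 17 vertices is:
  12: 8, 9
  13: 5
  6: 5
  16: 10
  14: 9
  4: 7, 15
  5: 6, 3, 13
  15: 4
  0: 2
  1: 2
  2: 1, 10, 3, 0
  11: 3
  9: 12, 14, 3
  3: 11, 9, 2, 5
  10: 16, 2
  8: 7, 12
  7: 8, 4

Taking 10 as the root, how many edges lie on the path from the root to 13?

4

Climbing from 13 to the root: 13 → 5 → 3 → 2 → 10. That's 4 steps.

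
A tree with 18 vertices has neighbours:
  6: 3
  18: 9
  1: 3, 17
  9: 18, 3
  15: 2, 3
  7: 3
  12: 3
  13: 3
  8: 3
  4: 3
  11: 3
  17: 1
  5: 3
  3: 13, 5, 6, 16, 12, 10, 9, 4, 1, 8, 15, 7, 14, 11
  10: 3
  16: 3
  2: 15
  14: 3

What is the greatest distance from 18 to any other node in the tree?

4

A farthest node from 18 is 17 (2 also at distance 4).
The path 18-9-3-1-17 has 4 edges.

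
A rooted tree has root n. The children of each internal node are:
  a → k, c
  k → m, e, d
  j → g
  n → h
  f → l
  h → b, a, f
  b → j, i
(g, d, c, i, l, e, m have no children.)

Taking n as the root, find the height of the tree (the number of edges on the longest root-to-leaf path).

4

A deepest node is e, reached by n–h–a–k–e.
That path has 4 edges, so the height is 4.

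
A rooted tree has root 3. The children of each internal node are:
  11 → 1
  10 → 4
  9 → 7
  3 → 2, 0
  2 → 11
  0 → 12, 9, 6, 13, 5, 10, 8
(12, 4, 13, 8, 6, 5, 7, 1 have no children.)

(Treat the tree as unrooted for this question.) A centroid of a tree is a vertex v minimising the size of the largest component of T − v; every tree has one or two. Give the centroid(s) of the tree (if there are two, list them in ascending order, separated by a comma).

0

Delete 0: the remaining components have sizes 4, 2, 2, 1, 1, 1, 1, 1. Max 4 ≤ 7, so 0 is a centroid.
No neighbour of 0 does as well, so 0 is the unique centroid.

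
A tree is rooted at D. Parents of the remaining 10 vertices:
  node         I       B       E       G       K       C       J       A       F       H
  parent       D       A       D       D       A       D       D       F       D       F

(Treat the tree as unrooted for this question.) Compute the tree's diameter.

4

A longest path is B–A–F–D–G, with 4 edges.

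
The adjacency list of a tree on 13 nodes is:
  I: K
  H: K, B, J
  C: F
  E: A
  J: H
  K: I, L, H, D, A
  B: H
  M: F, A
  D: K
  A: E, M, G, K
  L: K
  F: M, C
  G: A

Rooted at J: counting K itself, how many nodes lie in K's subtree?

10

K's subtree: {K, I, D, A, L, M, E, G, F, C}, size 10.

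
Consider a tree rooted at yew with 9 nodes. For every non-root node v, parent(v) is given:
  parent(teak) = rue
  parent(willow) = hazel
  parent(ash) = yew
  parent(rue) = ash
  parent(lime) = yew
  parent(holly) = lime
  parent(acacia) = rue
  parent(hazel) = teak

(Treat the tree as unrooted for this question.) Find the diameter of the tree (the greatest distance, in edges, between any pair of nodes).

BFS from holly reaches willow last, at distance 7; BFS from willow confirms no node is farther.
Path: holly – lime – yew – ash – rue – teak – hazel – willow.

7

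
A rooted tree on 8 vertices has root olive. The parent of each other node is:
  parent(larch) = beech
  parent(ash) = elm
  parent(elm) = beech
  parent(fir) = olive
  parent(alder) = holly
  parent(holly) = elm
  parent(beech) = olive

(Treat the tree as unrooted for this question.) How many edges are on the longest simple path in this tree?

5

BFS from fir reaches alder last, at distance 5; BFS from alder confirms no node is farther.
Path: fir-olive-beech-elm-holly-alder.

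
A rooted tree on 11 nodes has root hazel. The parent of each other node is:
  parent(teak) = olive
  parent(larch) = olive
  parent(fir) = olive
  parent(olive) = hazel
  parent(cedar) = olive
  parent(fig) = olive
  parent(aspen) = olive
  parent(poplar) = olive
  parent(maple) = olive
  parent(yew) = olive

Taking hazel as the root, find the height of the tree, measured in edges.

maple sits deepest: hazel → olive → maple — 2 edges from the root.

2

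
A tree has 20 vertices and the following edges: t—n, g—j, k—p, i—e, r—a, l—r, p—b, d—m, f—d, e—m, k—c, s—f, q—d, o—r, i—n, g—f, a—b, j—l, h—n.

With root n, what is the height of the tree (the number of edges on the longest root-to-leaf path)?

A deepest node is c, reached by n-i-e-m-d-f-g-j-l-r-a-b-p-k-c.
That path has 14 edges, so the height is 14.

14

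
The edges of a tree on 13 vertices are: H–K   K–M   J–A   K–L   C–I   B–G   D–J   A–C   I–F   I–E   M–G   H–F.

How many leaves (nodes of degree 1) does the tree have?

Exactly 4 nodes have a single neighbour: B, D, E, L.

4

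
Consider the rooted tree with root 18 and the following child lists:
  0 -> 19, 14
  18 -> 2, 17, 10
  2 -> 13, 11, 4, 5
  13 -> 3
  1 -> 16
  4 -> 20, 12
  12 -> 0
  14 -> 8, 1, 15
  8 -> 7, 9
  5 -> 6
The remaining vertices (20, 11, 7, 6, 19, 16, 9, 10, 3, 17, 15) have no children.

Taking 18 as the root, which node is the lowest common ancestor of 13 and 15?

2

Ancestors of 13 (toward the root): 13, 2, 18.
Ancestors of 15: 15, 14, 0, 12, 4, 2, 18.
The deepest node appearing in both lists is 2.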